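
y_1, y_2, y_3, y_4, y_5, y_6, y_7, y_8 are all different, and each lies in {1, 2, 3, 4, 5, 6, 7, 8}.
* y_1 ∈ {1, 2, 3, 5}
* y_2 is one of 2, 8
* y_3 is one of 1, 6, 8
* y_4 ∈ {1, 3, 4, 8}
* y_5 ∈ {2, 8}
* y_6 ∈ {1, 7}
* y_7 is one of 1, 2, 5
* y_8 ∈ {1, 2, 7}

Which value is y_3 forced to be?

Among the 8 variables, 4 fits only y_4 (and all 8 values in {1, 2, 3, 4, 5, 6, 7, 8} must be used), so y_4 = 4.
Among the 7 still-open variables, 3 fits only y_1 (and all 7 values in {1, 2, 3, 5, 6, 7, 8} must be used), so y_1 = 3.
The 6 still-open variables draw from only 6 values {1, 2, 5, 6, 7, 8}, so each is used; only y_7 can be 5, hence y_7 = 5.
The 5 still-open variables together cover exactly {1, 2, 6, 7, 8} — 5 values for 5 variables — and 6 appears only in y_3's list, so y_3 = 6.

6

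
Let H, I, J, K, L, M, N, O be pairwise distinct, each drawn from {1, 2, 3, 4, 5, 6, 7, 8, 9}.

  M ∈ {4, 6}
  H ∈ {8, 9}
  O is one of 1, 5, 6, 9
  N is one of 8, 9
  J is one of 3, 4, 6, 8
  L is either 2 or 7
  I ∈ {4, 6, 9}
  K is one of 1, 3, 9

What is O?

H and N between them cover only {8, 9} — a naked pair. Remove those values from I, J, K, O.
I and M between them cover only {4, 6} — a naked pair. Remove those values from J, O.
That leaves J = 3. So K can't be 3.
K must be 1 (only option left). Remove 1 from O.
So O = 5.

5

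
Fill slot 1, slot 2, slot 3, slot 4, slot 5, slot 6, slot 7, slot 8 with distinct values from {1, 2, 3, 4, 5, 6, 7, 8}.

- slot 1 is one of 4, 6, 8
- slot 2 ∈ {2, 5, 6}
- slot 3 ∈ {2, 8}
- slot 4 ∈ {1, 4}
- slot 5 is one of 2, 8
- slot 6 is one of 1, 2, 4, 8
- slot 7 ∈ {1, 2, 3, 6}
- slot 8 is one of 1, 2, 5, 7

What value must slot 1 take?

6

The 8 variables draw from only 8 values {1, 2, 3, 4, 5, 6, 7, 8}, so each is used; only slot 7 can be 3, hence slot 7 = 3.
The 7 still-open variables draw from only 7 values {1, 2, 4, 5, 6, 7, 8}, so each is used; only slot 8 can be 7, hence slot 8 = 7.
The 6 still-open variables together cover exactly {1, 2, 4, 5, 6, 8} — 6 values for 6 variables — and 5 appears only in slot 2's list, so slot 2 = 5.
The 5 still-open variables together cover exactly {1, 2, 4, 6, 8} — 5 values for 5 variables — and 6 appears only in slot 1's list, so slot 1 = 6.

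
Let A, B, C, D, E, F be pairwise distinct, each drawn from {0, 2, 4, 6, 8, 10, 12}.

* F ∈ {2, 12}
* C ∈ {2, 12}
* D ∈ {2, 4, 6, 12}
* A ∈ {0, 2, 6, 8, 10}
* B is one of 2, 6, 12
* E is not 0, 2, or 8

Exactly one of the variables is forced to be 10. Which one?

E

The 2 variables C and F are confined to {2, 12}, which locks those values in; drop them from A, B, D, E.
B's domain is down to {6}, so B = 6. So A, D, E can't be 6.
D has just one choice, so D = 4. Strike 4 from E.
So 10 goes to E.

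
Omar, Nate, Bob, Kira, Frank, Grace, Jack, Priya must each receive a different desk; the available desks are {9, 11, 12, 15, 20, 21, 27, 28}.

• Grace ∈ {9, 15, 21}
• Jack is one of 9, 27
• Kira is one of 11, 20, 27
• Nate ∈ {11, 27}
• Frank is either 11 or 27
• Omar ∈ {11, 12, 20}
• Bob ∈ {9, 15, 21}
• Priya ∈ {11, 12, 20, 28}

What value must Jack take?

The 8 variables together cover exactly {9, 11, 12, 15, 20, 21, 27, 28} — 8 values for 8 variables — and 28 appears only in Priya's list, so Priya = 28.
The 7 still-open variables together cover exactly {9, 11, 12, 15, 20, 21, 27} — 7 values for 7 variables — and 12 appears only in Omar's list, so Omar = 12.
Among the 6 still-open variables, 20 fits only Kira (and all 6 values in {9, 11, 15, 20, 21, 27} must be used), so Kira = 20.
Nate and Frank between them cover only {11, 27} — a naked pair. Remove those values from Jack.
So Jack = 9.

9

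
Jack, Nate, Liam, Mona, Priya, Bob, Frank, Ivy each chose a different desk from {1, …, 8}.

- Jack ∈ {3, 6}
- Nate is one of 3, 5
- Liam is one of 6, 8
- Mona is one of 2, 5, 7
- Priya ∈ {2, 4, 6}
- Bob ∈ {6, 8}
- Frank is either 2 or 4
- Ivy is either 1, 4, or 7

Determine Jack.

3

The 8 variables draw from only 8 values {1, 2, 3, 4, 5, 6, 7, 8}, so each is used; only Ivy can be 1, hence Ivy = 1.
The 7 still-open variables together cover exactly {2, 3, 4, 5, 6, 7, 8} — 7 values for 7 variables — and 7 appears only in Mona's list, so Mona = 7.
Among the 6 still-open variables, 5 fits only Nate (and all 6 values in {2, 3, 4, 5, 6, 8} must be used), so Nate = 5.
Among the 5 still-open variables, 3 fits only Jack (and all 5 values in {2, 3, 4, 6, 8} must be used), so Jack = 3.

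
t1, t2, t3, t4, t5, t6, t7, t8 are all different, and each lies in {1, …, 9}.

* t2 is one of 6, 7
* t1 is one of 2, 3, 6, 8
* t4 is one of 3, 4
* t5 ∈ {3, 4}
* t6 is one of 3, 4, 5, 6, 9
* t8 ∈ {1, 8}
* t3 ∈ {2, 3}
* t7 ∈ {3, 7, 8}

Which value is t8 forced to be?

1

The 2 variables t4 and t5 are confined to {3, 4}, which locks those values in; drop them from t1, t3, t6, t7.
t3 has just one choice, so t3 = 2. So t1 can't be 2.
t1, t2, t7 between them cover only {6, 7, 8} — a naked triple. Remove those values from t6, t8.
So t8 = 1.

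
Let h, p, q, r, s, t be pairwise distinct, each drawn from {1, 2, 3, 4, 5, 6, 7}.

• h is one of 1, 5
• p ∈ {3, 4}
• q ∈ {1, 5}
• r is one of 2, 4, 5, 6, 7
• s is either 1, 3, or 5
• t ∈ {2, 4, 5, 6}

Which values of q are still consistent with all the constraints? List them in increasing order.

1, 5

h and q share exactly the 2 values {1, 5}; by pigeonhole those values go to them, so strike 1, 5 from r, s, t.
s's domain is down to {3}, so s = 3. Strike 3 from p.
That leaves p = 4. Eliminate 4 elsewhere: r, t.
No further eliminations apply; q can still be any of 1, 5.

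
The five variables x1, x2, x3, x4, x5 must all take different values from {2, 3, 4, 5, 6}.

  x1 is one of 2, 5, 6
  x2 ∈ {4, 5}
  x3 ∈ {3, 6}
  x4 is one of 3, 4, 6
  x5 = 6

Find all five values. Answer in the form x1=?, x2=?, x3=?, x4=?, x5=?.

x5's domain is down to {6}, so x5 = 6. Remove 6 from x1, x3, x4.
x3 has just one choice, so x3 = 3. Strike 3 from x4.
That leaves x4 = 4. Strike 4 from x2.
x2's domain is down to {5}, so x2 = 5. Strike 5 from x1.
x1 has just one choice, so x1 = 2.

x1=2, x2=5, x3=3, x4=4, x5=6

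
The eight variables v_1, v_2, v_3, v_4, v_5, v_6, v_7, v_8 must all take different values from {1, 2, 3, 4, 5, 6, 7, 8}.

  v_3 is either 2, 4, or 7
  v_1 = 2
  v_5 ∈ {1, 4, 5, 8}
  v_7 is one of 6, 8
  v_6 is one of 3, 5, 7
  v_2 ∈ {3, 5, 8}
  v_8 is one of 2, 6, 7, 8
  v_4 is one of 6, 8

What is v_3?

v_1 must be 2 (only option left). So v_3, v_8 can't be 2.
The 7 still-open variables draw from only 7 values {1, 3, 4, 5, 6, 7, 8}, so each is used; only v_5 can be 1, hence v_5 = 1.
Among the 6 still-open variables, 4 fits only v_3 (and all 6 values in {3, 4, 5, 6, 7, 8} must be used), so v_3 = 4.

4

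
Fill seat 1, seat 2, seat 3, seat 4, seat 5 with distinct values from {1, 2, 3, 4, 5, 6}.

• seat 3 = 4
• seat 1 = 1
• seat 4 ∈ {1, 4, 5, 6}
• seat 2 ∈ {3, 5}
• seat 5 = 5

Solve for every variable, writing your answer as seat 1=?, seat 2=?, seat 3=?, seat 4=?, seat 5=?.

seat 1 has just one choice, so seat 1 = 1. Eliminate 1 elsewhere: seat 4.
seat 3's domain is down to {4}, so seat 3 = 4. Remove 4 from seat 4.
seat 5 must be 5 (only option left). Remove 5 from seat 2, seat 4.
seat 2 has just one choice, so seat 2 = 3.
seat 4 has just one choice, so seat 4 = 6.

seat 1=1, seat 2=3, seat 3=4, seat 4=6, seat 5=5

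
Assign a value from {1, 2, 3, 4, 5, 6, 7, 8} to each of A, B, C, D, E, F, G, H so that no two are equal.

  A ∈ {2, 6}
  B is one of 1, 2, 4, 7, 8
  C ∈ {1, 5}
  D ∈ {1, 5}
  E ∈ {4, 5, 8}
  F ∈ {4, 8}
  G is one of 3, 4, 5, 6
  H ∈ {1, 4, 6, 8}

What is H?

6

The 8 variables draw from only 8 values {1, 2, 3, 4, 5, 6, 7, 8}, so each is used; only G can be 3, hence G = 3.
Among the 7 still-open variables, 7 fits only B (and all 7 values in {1, 2, 4, 5, 6, 7, 8} must be used), so B = 7.
The 6 still-open variables together cover exactly {1, 2, 4, 5, 6, 8} — 6 values for 6 variables — and 2 appears only in A's list, so A = 2.
The 5 still-open variables together cover exactly {1, 4, 5, 6, 8} — 5 values for 5 variables — and 6 appears only in H's list, so H = 6.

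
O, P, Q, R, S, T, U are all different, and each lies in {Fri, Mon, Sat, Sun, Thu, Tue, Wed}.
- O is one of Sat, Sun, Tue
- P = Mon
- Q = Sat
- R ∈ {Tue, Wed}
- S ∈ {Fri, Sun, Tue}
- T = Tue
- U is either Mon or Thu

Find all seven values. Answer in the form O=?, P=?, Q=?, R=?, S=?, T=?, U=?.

P's domain is down to {Mon}, so P = Mon. So U can't be Mon.
Q has just one choice, so Q = Sat. Strike Sat from O.
T must be Tue (only option left). Strike Tue from O, R, S.
U must be Thu (only option left).
O's domain is down to {Sun}, so O = Sun. So S can't be Sun.
R's domain is down to {Wed}, so R = Wed.
S's domain is down to {Fri}, so S = Fri.

O=Sun, P=Mon, Q=Sat, R=Wed, S=Fri, T=Tue, U=Thu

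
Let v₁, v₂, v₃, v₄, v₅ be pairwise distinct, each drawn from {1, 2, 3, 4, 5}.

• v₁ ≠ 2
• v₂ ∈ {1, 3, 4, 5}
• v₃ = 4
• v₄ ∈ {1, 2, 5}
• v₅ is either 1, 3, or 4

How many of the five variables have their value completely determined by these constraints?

v₃'s domain is down to {4}, so v₃ = 4. So v₁, v₂, v₅ can't be 4.
Among the 4 still-open variables, 2 fits only v₄ (and all 4 values in {1, 2, 3, 5} must be used), so v₄ = 2.
Determined: v₃=4, v₄=2. The other variables each still have more than one consistent value. That makes 2.

2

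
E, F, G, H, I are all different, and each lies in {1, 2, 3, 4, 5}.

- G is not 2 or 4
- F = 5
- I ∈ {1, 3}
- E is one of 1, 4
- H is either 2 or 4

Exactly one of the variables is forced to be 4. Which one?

E

F's domain is down to {5}, so F = 5. Remove 5 from G.
Among the 4 still-open variables, 2 fits only H (and all 4 values in {1, 2, 3, 4} must be used), so H = 2.
The 3 still-open variables draw from only 3 values {1, 3, 4}, so each is used; only E can be 4, hence E = 4.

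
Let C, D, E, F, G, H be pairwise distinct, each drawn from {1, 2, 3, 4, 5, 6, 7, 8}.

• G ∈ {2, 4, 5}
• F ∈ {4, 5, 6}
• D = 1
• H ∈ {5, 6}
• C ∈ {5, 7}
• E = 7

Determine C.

D has just one choice, so D = 1.
E must be 7 (only option left). So C can't be 7.
So C = 5.

5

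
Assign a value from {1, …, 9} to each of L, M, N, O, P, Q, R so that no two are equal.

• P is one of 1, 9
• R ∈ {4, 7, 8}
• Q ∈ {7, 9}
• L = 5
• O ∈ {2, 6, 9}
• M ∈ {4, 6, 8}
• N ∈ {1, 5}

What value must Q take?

7

L has just one choice, so L = 5. So N can't be 5.
N has just one choice, so N = 1. So P can't be 1.
That leaves P = 9. So O, Q can't be 9.
So Q = 7.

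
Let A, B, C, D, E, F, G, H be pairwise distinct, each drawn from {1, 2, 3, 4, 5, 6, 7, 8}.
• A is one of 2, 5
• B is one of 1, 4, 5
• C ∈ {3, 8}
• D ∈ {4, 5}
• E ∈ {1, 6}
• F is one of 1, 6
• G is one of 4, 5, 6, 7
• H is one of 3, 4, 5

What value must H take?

The 8 variables together cover exactly {1, 2, 3, 4, 5, 6, 7, 8} — 8 values for 8 variables — and 2 appears only in A's list, so A = 2.
The 7 still-open variables draw from only 7 values {1, 3, 4, 5, 6, 7, 8}, so each is used; only G can be 7, hence G = 7.
The 6 still-open variables together cover exactly {1, 3, 4, 5, 6, 8} — 6 values for 6 variables — and 8 appears only in C's list, so C = 8.
The 5 still-open variables draw from only 5 values {1, 3, 4, 5, 6}, so each is used; only H can be 3, hence H = 3.

3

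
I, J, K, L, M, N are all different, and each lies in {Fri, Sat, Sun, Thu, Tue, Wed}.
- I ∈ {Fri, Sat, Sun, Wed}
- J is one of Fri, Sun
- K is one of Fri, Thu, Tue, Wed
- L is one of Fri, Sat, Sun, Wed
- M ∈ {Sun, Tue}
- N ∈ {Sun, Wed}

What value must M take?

Tue

The 6 variables draw from only 6 values {Fri, Sat, Sun, Thu, Tue, Wed}, so each is used; only K can be Thu, hence K = Thu.
The 5 still-open variables together cover exactly {Fri, Sat, Sun, Tue, Wed} — 5 values for 5 variables — and Tue appears only in M's list, so M = Tue.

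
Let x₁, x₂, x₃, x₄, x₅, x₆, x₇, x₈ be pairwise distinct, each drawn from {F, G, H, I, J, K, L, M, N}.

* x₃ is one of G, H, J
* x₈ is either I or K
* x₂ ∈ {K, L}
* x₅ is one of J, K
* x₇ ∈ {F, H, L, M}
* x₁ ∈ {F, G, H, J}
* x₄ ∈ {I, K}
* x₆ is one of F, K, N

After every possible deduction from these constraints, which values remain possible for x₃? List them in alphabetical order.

G, H

The 2 variables x₄ and x₈ are confined to {I, K}, which locks those values in; drop them from x₂, x₅, x₆.
That leaves x₂ = L. Eliminate L elsewhere: x₇.
x₅ has just one choice, so x₅ = J. Strike J from x₁, x₃.
No further eliminations apply; x₃ can still be any of G, H.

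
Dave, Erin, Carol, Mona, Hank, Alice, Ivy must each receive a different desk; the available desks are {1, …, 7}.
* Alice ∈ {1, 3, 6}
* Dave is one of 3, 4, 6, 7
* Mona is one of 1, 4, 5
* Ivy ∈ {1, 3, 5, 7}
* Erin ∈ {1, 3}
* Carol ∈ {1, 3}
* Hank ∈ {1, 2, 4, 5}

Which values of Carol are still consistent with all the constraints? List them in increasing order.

The 7 variables draw from only 7 values {1, 2, 3, 4, 5, 6, 7}, so each is used; only Hank can be 2, hence Hank = 2.
The 2 variables Erin and Carol are confined to {1, 3}, which locks those values in; drop them from Dave, Mona, Alice, Ivy.
Alice has just one choice, so Alice = 6. Remove 6 from Dave.
No further eliminations apply; Carol can still be any of 1, 3.

1, 3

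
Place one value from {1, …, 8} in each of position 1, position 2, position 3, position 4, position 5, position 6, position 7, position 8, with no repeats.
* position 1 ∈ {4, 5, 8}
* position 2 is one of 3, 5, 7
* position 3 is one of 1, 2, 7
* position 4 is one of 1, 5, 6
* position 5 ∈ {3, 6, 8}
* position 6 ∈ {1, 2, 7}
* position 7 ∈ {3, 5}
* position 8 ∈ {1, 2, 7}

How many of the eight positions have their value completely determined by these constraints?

3

Among the 8 variables, 4 fits only position 1 (and all 8 values in {1, 2, 3, 4, 5, 6, 7, 8} must be used), so position 1 = 4.
The 7 still-open variables together cover exactly {1, 2, 3, 5, 6, 7, 8} — 7 values for 7 variables — and 8 appears only in position 5's list, so position 5 = 8.
The 6 still-open variables draw from only 6 values {1, 2, 3, 5, 6, 7}, so each is used; only position 4 can be 6, hence position 4 = 6.
The 3 variables position 3, position 6, position 8 are confined to {1, 2, 7}, which locks those values in; drop them from position 2.
Determined: position 1=4, position 4=6, position 5=8. The other positions each still have more than one consistent value. That makes 3.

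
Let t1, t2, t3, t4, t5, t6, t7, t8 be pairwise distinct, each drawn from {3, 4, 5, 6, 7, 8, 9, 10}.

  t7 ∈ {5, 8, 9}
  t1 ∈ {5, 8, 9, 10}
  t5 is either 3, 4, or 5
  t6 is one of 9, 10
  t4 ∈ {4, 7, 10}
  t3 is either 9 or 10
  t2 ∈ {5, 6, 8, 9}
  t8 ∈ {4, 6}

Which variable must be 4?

t8

Among the 8 variables, 3 fits only t5 (and all 8 values in {3, 4, 5, 6, 7, 8, 9, 10} must be used), so t5 = 3.
The 7 still-open variables together cover exactly {4, 5, 6, 7, 8, 9, 10} — 7 values for 7 variables — and 7 appears only in t4's list, so t4 = 7.
Among the 6 still-open variables, 4 fits only t8 (and all 6 values in {4, 5, 6, 8, 9, 10} must be used), so t8 = 4.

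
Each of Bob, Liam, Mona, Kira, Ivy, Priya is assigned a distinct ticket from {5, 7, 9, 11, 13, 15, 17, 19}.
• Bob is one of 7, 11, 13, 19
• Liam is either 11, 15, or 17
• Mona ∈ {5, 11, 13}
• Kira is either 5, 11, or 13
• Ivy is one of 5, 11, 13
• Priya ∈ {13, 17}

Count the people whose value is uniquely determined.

Mona, Kira, Ivy share exactly the 3 values {5, 11, 13}; by pigeonhole those values go to them, so strike 5, 11, 13 from Bob, Liam, Priya.
Priya must be 17 (only option left). So Liam can't be 17.
Liam has just one choice, so Liam = 15.
Determined: Liam=15, Priya=17. The other people each still have more than one consistent value. That makes 2.

2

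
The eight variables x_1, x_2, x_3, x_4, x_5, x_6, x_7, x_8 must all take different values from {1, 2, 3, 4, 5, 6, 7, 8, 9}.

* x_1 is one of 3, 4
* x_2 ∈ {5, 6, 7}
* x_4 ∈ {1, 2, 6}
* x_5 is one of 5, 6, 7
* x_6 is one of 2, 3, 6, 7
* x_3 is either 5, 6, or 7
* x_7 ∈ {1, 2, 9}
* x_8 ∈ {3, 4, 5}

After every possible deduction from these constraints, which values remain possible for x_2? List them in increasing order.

5, 6, 7

The 8 variables together cover exactly {1, 2, 3, 4, 5, 6, 7, 9} — 8 values for 8 variables — and 9 appears only in x_7's list, so x_7 = 9.
Among the 7 still-open variables, 1 fits only x_4 (and all 7 values in {1, 2, 3, 4, 5, 6, 7} must be used), so x_4 = 1.
Among the 6 still-open variables, 2 fits only x_6 (and all 6 values in {2, 3, 4, 5, 6, 7} must be used), so x_6 = 2.
x_2, x_3, x_5 between them cover only {5, 6, 7} — a naked triple. Remove those values from x_8.
No further eliminations apply; x_2 can still be any of 5, 6, 7.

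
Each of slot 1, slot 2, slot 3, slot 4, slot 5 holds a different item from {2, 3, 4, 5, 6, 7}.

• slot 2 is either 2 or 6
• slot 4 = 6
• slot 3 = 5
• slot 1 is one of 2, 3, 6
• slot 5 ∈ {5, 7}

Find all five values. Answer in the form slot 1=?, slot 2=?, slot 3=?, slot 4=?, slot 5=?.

slot 1=3, slot 2=2, slot 3=5, slot 4=6, slot 5=7

slot 3 has just one choice, so slot 3 = 5. Strike 5 from slot 5.
That leaves slot 4 = 6. Remove 6 from slot 1, slot 2.
slot 5 has just one choice, so slot 5 = 7.
slot 2 has just one choice, so slot 2 = 2. Eliminate 2 elsewhere: slot 1.
That leaves slot 1 = 3.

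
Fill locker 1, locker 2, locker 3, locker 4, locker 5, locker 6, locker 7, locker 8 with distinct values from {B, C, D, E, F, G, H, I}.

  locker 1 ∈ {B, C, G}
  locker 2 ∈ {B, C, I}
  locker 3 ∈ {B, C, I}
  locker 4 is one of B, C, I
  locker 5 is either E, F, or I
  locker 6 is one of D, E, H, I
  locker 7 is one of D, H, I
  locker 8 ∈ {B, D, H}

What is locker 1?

G

The 8 variables draw from only 8 values {B, C, D, E, F, G, H, I}, so each is used; only locker 5 can be F, hence locker 5 = F.
The 7 still-open variables draw from only 7 values {B, C, D, E, G, H, I}, so each is used; only locker 6 can be E, hence locker 6 = E.
The 6 still-open variables together cover exactly {B, C, D, G, H, I} — 6 values for 6 variables — and G appears only in locker 1's list, so locker 1 = G.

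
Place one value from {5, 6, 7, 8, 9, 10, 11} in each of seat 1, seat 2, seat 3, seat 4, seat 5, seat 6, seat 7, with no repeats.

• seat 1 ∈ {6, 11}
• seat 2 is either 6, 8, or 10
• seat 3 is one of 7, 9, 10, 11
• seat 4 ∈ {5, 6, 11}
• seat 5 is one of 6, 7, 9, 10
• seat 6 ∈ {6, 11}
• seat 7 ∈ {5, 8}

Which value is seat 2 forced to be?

seat 1 and seat 6 between them cover only {6, 11} — a naked pair. Remove those values from seat 2, seat 3, seat 4, seat 5.
That leaves seat 4 = 5. Remove 5 from seat 7.
seat 7 has just one choice, so seat 7 = 8. Strike 8 from seat 2.
So seat 2 = 10.

10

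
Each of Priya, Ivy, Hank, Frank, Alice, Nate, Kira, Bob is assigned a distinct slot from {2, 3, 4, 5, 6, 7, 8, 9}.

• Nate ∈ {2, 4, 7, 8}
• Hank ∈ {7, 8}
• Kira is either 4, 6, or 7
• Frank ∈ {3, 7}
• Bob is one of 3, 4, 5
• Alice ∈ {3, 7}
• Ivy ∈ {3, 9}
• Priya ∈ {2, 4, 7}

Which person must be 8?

Hank

Among the 8 variables, 5 fits only Bob (and all 8 values in {2, 3, 4, 5, 6, 7, 8, 9} must be used), so Bob = 5.
Among the 7 still-open variables, 6 fits only Kira (and all 7 values in {2, 3, 4, 6, 7, 8, 9} must be used), so Kira = 6.
The 6 still-open variables draw from only 6 values {2, 3, 4, 7, 8, 9}, so each is used; only Ivy can be 9, hence Ivy = 9.
The 2 variables Frank and Alice are confined to {3, 7}, which locks those values in; drop them from Priya, Hank, Nate.
So 8 goes to Hank.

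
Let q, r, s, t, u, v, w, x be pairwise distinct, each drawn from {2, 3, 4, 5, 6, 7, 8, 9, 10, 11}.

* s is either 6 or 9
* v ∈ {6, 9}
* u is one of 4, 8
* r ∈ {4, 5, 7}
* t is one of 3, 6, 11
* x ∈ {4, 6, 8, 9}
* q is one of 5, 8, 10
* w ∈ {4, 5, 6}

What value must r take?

7

s and v between them cover only {6, 9} — a naked pair. Remove those values from t, w, x.
u and x between them cover only {4, 8} — a naked pair. Remove those values from q, r, w.
That leaves w = 5. Strike 5 from q, r.
So r = 7.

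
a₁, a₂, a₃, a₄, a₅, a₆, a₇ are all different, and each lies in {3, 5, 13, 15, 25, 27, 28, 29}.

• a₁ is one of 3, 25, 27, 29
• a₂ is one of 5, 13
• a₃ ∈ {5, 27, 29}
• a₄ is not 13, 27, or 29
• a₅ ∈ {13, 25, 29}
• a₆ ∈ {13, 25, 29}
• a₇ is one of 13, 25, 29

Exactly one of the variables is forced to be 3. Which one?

a₁

a₅, a₆, a₇ share exactly the 3 values {13, 25, 29}; by pigeonhole those values go to them, so strike 13, 25, 29 from a₁, a₂, a₃, a₄.
That leaves a₂ = 5. Strike 5 from a₃, a₄.
a₃ must be 27 (only option left). Strike 27 from a₁.
So 3 goes to a₁.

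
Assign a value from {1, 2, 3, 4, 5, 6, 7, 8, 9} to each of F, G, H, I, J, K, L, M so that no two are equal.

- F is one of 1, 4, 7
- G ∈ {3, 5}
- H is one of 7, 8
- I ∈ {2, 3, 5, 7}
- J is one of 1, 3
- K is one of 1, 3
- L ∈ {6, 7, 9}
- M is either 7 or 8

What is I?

2

The 2 variables H and M are confined to {7, 8}, which locks those values in; drop them from F, I, L.
J and K share exactly the 2 values {1, 3}; by pigeonhole those values go to them, so strike 1, 3 from F, G, I.
F must be 4 (only option left).
That leaves G = 5. Strike 5 from I.
So I = 2.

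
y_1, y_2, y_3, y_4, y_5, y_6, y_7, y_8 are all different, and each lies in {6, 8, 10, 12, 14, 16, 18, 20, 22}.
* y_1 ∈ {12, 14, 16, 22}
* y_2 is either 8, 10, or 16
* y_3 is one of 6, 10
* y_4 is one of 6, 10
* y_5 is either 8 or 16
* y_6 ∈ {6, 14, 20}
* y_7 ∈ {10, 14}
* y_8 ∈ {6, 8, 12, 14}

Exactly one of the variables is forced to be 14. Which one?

The 8 variables together cover exactly {6, 8, 10, 12, 14, 16, 20, 22} — 8 values for 8 variables — and 20 appears only in y_6's list, so y_6 = 20.
The 7 still-open variables together cover exactly {6, 8, 10, 12, 14, 16, 22} — 7 values for 7 variables — and 22 appears only in y_1's list, so y_1 = 22.
The 6 still-open variables draw from only 6 values {6, 8, 10, 12, 14, 16}, so each is used; only y_8 can be 12, hence y_8 = 12.
The 5 still-open variables draw from only 5 values {6, 8, 10, 14, 16}, so each is used; only y_7 can be 14, hence y_7 = 14.

y_7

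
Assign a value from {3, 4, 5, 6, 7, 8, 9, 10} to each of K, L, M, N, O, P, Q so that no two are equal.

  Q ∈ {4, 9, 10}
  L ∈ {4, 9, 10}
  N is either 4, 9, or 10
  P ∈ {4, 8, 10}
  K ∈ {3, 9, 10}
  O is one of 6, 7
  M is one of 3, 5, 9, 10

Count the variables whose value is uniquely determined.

3

L, N, Q between them cover only {4, 9, 10} — a naked triple. Remove those values from K, M, P.
That leaves K = 3. So M can't be 3.
M must be 5 (only option left).
P must be 8 (only option left).
Determined: K=3, M=5, P=8. The other variables each still have more than one consistent value. That makes 3.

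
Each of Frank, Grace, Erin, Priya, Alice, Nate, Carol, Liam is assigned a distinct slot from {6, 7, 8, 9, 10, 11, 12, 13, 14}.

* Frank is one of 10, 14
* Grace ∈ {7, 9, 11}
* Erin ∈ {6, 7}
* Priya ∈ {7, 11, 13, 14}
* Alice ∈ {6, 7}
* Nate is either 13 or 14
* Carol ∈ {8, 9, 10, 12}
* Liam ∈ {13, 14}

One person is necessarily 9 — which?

Grace

Erin and Alice between them cover only {6, 7} — a naked pair. Remove those values from Grace, Priya.
Nate and Liam between them cover only {13, 14} — a naked pair. Remove those values from Frank, Priya.
Frank's domain is down to {10}, so Frank = 10. So Carol can't be 10.
Priya's domain is down to {11}, so Priya = 11. Strike 11 from Grace.
So 9 goes to Grace.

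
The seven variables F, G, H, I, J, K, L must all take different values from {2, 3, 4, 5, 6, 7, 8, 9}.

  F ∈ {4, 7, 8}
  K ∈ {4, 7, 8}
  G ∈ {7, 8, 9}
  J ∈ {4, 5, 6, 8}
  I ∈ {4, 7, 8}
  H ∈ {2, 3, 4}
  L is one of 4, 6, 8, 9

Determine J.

F, I, K between them cover only {4, 7, 8} — a naked triple. Remove those values from G, H, J, L.
That leaves G = 9. Eliminate 9 elsewhere: L.
That leaves L = 6. Strike 6 from J.
So J = 5.

5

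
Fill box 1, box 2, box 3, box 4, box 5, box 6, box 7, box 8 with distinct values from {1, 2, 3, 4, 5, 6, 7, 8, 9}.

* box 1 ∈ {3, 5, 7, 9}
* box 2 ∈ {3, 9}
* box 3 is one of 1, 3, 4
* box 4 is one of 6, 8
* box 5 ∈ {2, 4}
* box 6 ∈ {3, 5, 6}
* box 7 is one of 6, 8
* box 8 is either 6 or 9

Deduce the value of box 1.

box 4 and box 7 share exactly the 2 values {6, 8}; by pigeonhole those values go to them, so strike 6, 8 from box 6, box 8.
box 8 must be 9 (only option left). So box 1, box 2 can't be 9.
box 2 must be 3 (only option left). Strike 3 from box 1, box 3, box 6.
box 6's domain is down to {5}, so box 6 = 5. Remove 5 from box 1.
So box 1 = 7.

7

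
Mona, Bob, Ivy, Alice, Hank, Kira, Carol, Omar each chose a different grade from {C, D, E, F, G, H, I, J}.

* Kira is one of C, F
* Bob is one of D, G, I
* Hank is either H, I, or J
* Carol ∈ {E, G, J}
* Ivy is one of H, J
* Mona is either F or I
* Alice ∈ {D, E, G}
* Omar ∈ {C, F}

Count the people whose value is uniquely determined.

1

Kira and Omar between them cover only {C, F} — a naked pair. Remove those values from Mona.
That leaves Mona = I. Eliminate I elsewhere: Bob, Hank.
Ivy and Hank share exactly the 2 values {H, J}; by pigeonhole those values go to them, so strike H, J from Carol.
Determined: Mona=I. The other people each still have more than one consistent value. That makes 1.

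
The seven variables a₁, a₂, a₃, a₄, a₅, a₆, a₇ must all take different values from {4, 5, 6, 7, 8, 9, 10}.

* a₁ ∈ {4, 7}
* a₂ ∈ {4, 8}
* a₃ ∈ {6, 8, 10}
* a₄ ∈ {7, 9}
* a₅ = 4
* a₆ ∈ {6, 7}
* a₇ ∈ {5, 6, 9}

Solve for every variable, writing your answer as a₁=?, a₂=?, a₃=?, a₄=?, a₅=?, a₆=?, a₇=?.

a₅ must be 4 (only option left). So a₁, a₂ can't be 4.
a₁ must be 7 (only option left). Eliminate 7 elsewhere: a₄, a₆.
a₂ must be 8 (only option left). Remove 8 from a₃.
a₄ has just one choice, so a₄ = 9. So a₇ can't be 9.
a₆'s domain is down to {6}, so a₆ = 6. So a₃, a₇ can't be 6.
a₇ has just one choice, so a₇ = 5.
a₃ has just one choice, so a₃ = 10.

a₁=7, a₂=8, a₃=10, a₄=9, a₅=4, a₆=6, a₇=5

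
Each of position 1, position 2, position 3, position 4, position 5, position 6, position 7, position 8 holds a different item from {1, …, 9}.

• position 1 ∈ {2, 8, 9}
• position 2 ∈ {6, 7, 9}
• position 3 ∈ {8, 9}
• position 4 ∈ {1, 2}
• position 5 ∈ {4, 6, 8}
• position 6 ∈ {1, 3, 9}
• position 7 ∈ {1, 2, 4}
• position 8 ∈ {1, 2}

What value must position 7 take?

4

The 8 variables draw from only 8 values {1, 2, 3, 4, 6, 7, 8, 9}, so each is used; only position 6 can be 3, hence position 6 = 3.
The 7 still-open variables together cover exactly {1, 2, 4, 6, 7, 8, 9} — 7 values for 7 variables — and 7 appears only in position 2's list, so position 2 = 7.
The 6 still-open variables together cover exactly {1, 2, 4, 6, 8, 9} — 6 values for 6 variables — and 6 appears only in position 5's list, so position 5 = 6.
The 5 still-open variables together cover exactly {1, 2, 4, 8, 9} — 5 values for 5 variables — and 4 appears only in position 7's list, so position 7 = 4.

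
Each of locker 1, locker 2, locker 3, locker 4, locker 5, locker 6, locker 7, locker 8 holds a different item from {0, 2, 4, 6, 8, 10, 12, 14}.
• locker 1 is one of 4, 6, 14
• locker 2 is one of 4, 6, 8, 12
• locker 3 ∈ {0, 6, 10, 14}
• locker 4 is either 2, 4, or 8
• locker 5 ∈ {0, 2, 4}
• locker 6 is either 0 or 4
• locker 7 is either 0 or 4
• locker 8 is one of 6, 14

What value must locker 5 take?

2

Among the 8 variables, 10 fits only locker 3 (and all 8 values in {0, 2, 4, 6, 8, 10, 12, 14} must be used), so locker 3 = 10.
Among the 7 still-open variables, 12 fits only locker 2 (and all 7 values in {0, 2, 4, 6, 8, 12, 14} must be used), so locker 2 = 12.
Among the 6 still-open variables, 8 fits only locker 4 (and all 6 values in {0, 2, 4, 6, 8, 14} must be used), so locker 4 = 8.
The 5 still-open variables together cover exactly {0, 2, 4, 6, 14} — 5 values for 5 variables — and 2 appears only in locker 5's list, so locker 5 = 2.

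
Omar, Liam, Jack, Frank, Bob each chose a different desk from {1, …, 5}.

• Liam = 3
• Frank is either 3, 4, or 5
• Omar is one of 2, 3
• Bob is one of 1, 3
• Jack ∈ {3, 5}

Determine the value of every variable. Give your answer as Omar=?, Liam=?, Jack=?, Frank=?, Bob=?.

Omar=2, Liam=3, Jack=5, Frank=4, Bob=1

Liam has just one choice, so Liam = 3. Eliminate 3 elsewhere: Omar, Jack, Frank, Bob.
Jack must be 5 (only option left). So Frank can't be 5.
Frank has just one choice, so Frank = 4.
Bob has just one choice, so Bob = 1.
Omar's domain is down to {2}, so Omar = 2.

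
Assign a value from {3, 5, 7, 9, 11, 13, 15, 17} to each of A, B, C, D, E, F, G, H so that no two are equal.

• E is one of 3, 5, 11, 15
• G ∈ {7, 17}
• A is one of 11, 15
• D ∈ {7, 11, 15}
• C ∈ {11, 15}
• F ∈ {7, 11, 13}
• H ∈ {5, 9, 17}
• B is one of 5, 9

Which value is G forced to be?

Among the 8 variables, 3 fits only E (and all 8 values in {3, 5, 7, 9, 11, 13, 15, 17} must be used), so E = 3.
Among the 7 still-open variables, 13 fits only F (and all 7 values in {5, 7, 9, 11, 13, 15, 17} must be used), so F = 13.
The 2 variables A and C are confined to {11, 15}, which locks those values in; drop them from D.
D has just one choice, so D = 7. Strike 7 from G.
So G = 17.

17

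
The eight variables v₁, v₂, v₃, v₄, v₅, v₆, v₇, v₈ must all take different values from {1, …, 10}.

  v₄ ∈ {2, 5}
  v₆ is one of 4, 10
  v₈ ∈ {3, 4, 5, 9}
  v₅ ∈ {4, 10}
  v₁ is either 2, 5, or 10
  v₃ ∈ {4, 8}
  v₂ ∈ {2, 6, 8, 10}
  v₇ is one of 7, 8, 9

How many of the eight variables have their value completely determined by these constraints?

v₅ and v₆ between them cover only {4, 10} — a naked pair. Remove those values from v₁, v₂, v₃, v₈.
v₃ has just one choice, so v₃ = 8. Strike 8 from v₂, v₇.
v₁ and v₄ share exactly the 2 values {2, 5}; by pigeonhole those values go to them, so strike 2, 5 from v₂, v₈.
v₂ has just one choice, so v₂ = 6.
Determined: v₂=6, v₃=8. The other variables each still have more than one consistent value. That makes 2.

2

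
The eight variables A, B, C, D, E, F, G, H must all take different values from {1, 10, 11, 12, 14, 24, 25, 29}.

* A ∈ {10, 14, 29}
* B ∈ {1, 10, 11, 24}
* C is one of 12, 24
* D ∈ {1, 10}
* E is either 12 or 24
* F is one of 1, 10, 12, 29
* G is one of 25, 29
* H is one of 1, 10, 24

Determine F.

29

The 8 variables together cover exactly {1, 10, 11, 12, 14, 24, 25, 29} — 8 values for 8 variables — and 11 appears only in B's list, so B = 11.
The 7 still-open variables draw from only 7 values {1, 10, 12, 14, 24, 25, 29}, so each is used; only A can be 14, hence A = 14.
The 6 still-open variables together cover exactly {1, 10, 12, 24, 25, 29} — 6 values for 6 variables — and 25 appears only in G's list, so G = 25.
Among the 5 still-open variables, 29 fits only F (and all 5 values in {1, 10, 12, 24, 29} must be used), so F = 29.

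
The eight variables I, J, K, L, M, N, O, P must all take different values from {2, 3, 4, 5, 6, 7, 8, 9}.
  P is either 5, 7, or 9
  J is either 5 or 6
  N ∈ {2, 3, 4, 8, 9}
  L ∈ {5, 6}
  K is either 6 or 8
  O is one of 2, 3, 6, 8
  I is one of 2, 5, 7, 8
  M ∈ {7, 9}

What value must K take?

8

Among the 8 variables, 4 fits only N (and all 8 values in {2, 3, 4, 5, 6, 7, 8, 9} must be used), so N = 4.
Among the 7 still-open variables, 3 fits only O (and all 7 values in {2, 3, 5, 6, 7, 8, 9} must be used), so O = 3.
Among the 6 still-open variables, 2 fits only I (and all 6 values in {2, 5, 6, 7, 8, 9} must be used), so I = 2.
Among the 5 still-open variables, 8 fits only K (and all 5 values in {5, 6, 7, 8, 9} must be used), so K = 8.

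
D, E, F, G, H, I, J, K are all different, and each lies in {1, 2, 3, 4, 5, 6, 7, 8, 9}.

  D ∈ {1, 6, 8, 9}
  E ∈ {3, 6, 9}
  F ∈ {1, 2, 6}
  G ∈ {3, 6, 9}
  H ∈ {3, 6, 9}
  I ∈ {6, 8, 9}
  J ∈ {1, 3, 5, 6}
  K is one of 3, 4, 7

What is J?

5

The 3 variables E, G, H are confined to {3, 6, 9}, which locks those values in; drop them from D, F, I, J, K.
I has just one choice, so I = 8. Strike 8 from D.
D's domain is down to {1}, so D = 1. Remove 1 from F, J.
So J = 5.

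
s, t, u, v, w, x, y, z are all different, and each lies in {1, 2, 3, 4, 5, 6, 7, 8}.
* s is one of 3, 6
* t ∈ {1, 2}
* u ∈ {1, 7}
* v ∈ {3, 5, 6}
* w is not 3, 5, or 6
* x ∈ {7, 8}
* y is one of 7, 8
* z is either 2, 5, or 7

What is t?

2

The 8 variables draw from only 8 values {1, 2, 3, 4, 5, 6, 7, 8}, so each is used; only w can be 4, hence w = 4.
x and y share exactly the 2 values {7, 8}; by pigeonhole those values go to them, so strike 7, 8 from u, z.
u has just one choice, so u = 1. So t can't be 1.
So t = 2.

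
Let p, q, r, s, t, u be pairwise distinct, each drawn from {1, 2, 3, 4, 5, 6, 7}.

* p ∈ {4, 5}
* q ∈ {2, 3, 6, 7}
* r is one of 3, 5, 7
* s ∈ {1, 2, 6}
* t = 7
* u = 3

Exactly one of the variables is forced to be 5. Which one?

r

t's domain is down to {7}, so t = 7. So q, r can't be 7.
u's domain is down to {3}, so u = 3. Strike 3 from q, r.
So 5 goes to r.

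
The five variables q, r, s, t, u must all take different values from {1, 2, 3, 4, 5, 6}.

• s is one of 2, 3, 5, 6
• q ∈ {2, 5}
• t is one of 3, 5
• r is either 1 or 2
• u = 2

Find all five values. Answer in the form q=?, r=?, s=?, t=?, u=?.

q=5, r=1, s=6, t=3, u=2

u's domain is down to {2}, so u = 2. Strike 2 from q, r, s.
q has just one choice, so q = 5. Remove 5 from s, t.
That leaves r = 1.
That leaves t = 3. Eliminate 3 elsewhere: s.
s has just one choice, so s = 6.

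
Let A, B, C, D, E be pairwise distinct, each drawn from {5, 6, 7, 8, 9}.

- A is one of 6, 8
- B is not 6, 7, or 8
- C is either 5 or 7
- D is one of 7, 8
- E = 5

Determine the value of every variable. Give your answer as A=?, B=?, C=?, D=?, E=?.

E has just one choice, so E = 5. Remove 5 from B, C.
B must be 9 (only option left).
That leaves C = 7. Strike 7 from D.
D's domain is down to {8}, so D = 8. Remove 8 from A.
A has just one choice, so A = 6.

A=6, B=9, C=7, D=8, E=5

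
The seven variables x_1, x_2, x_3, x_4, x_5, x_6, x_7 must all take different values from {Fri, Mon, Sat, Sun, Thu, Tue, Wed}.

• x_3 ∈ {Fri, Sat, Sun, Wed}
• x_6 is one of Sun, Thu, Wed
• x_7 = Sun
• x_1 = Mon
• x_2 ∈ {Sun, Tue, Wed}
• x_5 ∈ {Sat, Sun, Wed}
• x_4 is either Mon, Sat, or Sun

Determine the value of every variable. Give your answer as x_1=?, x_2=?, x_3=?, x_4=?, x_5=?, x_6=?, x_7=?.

x_1=Mon, x_2=Tue, x_3=Fri, x_4=Sat, x_5=Wed, x_6=Thu, x_7=Sun

x_1's domain is down to {Mon}, so x_1 = Mon. So x_4 can't be Mon.
x_7's domain is down to {Sun}, so x_7 = Sun. So x_2, x_3, x_4, x_5, x_6 can't be Sun.
x_4 has just one choice, so x_4 = Sat. So x_3, x_5 can't be Sat.
That leaves x_5 = Wed. Strike Wed from x_2, x_3, x_6.
x_6's domain is down to {Thu}, so x_6 = Thu.
x_2 has just one choice, so x_2 = Tue.
x_3 must be Fri (only option left).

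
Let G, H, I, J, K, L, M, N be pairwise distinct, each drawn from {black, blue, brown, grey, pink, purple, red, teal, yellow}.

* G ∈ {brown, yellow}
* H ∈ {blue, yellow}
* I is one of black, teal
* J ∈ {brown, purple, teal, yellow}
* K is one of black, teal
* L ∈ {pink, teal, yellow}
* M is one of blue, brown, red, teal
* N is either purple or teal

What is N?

purple

Among the 8 variables, pink fits only L (and all 8 values in {black, blue, brown, pink, purple, red, teal, yellow} must be used), so L = pink.
The 7 still-open variables together cover exactly {black, blue, brown, purple, red, teal, yellow} — 7 values for 7 variables — and red appears only in M's list, so M = red.
Among the 6 still-open variables, blue fits only H (and all 6 values in {black, blue, brown, purple, teal, yellow} must be used), so H = blue.
I and K share exactly the 2 values {black, teal}; by pigeonhole those values go to them, so strike black, teal from J, N.
So N = purple.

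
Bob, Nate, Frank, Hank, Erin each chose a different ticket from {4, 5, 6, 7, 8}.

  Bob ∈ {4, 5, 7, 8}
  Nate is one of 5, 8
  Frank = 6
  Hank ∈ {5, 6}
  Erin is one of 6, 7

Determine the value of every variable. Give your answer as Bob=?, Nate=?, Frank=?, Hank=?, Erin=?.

Frank has just one choice, so Frank = 6. Strike 6 from Hank, Erin.
That leaves Hank = 5. Remove 5 from Bob, Nate.
Erin has just one choice, so Erin = 7. Strike 7 from Bob.
Nate has just one choice, so Nate = 8. Eliminate 8 elsewhere: Bob.
Bob has just one choice, so Bob = 4.

Bob=4, Nate=8, Frank=6, Hank=5, Erin=7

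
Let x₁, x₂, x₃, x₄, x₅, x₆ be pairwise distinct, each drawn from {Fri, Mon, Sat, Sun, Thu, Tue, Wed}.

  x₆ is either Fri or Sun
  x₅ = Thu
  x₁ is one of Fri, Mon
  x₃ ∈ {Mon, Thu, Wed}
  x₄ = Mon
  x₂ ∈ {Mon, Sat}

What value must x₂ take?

x₄ must be Mon (only option left). Eliminate Mon elsewhere: x₁, x₂, x₃.
So x₂ = Sat.

Sat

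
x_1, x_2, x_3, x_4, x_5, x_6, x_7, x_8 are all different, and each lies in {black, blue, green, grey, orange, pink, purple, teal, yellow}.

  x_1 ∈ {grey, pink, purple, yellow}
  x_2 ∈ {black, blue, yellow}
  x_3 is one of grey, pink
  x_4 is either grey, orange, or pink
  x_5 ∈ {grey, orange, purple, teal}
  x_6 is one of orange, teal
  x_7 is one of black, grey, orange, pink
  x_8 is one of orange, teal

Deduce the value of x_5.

purple

Among the 8 variables, blue fits only x_2 (and all 8 values in {black, blue, grey, orange, pink, purple, teal, yellow} must be used), so x_2 = blue.
Among the 7 still-open variables, black fits only x_7 (and all 7 values in {black, grey, orange, pink, purple, teal, yellow} must be used), so x_7 = black.
The 6 still-open variables draw from only 6 values {grey, orange, pink, purple, teal, yellow}, so each is used; only x_1 can be yellow, hence x_1 = yellow.
Among the 5 still-open variables, purple fits only x_5 (and all 5 values in {grey, orange, pink, purple, teal} must be used), so x_5 = purple.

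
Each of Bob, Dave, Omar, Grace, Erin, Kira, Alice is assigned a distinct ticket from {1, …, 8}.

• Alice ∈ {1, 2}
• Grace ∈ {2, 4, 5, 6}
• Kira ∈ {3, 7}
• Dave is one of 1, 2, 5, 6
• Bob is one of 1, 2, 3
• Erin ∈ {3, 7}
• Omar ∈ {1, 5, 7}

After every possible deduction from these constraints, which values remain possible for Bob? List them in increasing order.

1, 2

The 7 variables draw from only 7 values {1, 2, 3, 4, 5, 6, 7}, so each is used; only Grace can be 4, hence Grace = 4.
The 6 still-open variables draw from only 6 values {1, 2, 3, 5, 6, 7}, so each is used; only Dave can be 6, hence Dave = 6.
Among the 5 still-open variables, 5 fits only Omar (and all 5 values in {1, 2, 3, 5, 7} must be used), so Omar = 5.
Erin and Kira between them cover only {3, 7} — a naked pair. Remove those values from Bob.
No further eliminations apply; Bob can still be any of 1, 2.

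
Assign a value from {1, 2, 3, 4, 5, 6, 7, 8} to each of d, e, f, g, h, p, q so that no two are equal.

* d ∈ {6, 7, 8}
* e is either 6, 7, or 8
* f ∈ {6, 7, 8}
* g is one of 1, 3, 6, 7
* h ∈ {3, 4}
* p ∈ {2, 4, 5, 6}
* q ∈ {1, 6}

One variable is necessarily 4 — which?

h

d, e, f share exactly the 3 values {6, 7, 8}; by pigeonhole those values go to them, so strike 6, 7, 8 from g, p, q.
q's domain is down to {1}, so q = 1. Eliminate 1 elsewhere: g.
g has just one choice, so g = 3. So h can't be 3.
So 4 goes to h.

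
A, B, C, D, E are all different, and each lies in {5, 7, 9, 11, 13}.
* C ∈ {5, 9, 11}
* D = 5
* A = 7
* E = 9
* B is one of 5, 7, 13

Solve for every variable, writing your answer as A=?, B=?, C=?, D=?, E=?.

A must be 7 (only option left). Strike 7 from B.
D's domain is down to {5}, so D = 5. Remove 5 from B, C.
That leaves E = 9. Eliminate 9 elsewhere: C.
B's domain is down to {13}, so B = 13.
C has just one choice, so C = 11.

A=7, B=13, C=11, D=5, E=9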